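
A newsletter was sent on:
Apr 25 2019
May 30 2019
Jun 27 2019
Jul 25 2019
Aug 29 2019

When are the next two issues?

Sep 26 2019, Oct 31 2019

Every date is a Thursday; gaps 35, 28, 28, 35 days.
Each is the last Thursday of its month (at least one falls on the 29th or later, ruling out '4th Thursday').
Last Thursday of September 2019: Sep 26 2019.
October 2019 ends with Thursday Oct 31 2019.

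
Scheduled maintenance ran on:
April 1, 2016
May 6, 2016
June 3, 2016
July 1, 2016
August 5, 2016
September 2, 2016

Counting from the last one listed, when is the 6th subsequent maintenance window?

These are Fridays at 28- or 35-day spacing (35, 28, 28, 35, 28).
The pattern: 1st Friday of the month.
1st Friday of October 2016: October 7, 2016.
November 2016 — 1st Friday is November 4, 2016.
1st Friday of December 2016: December 2, 2016.
1st Friday of January 2017: January 6, 2017.
1st Friday of February 2017: February 3, 2017.
March 2017 — 1st Friday is March 3, 2017.

March 3, 2017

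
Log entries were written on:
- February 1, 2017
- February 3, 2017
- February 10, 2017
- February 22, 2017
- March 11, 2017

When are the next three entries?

April 2, 2017; April 29, 2017; May 31, 2017

Gaps: 2, 7, 12, 17 days — each gap is 5 larger than the previous one.
Next gap: 22 days. March 11, 2017 + 22 days = April 2, 2017.
Next gap: 27 days. April 2, 2017 + 27 days = April 29, 2017.
Next gap: 32 days. April 29, 2017 + 32 days = May 31, 2017.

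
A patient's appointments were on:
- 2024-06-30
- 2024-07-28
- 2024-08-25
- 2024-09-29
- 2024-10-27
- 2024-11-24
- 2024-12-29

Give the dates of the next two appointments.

These are Sundays with 28, 28, 35, 28, 28, 35-day gaps.
Each is the final Sunday of its month — 2024-06-30 is past the 28th, so '4th Sunday' doesn't fit.
Last Sunday of January 2025: 2025-01-26.
Last Sunday of February 2025: 2025-02-23.

2025-01-26, 2025-02-23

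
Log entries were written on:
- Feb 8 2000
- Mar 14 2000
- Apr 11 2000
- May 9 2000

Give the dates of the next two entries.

Jun 13 2000, Jul 11 2000

Gaps: 35, 28, 28 days — a mix of 28 and 35. Every date is a Tuesday.
Each is the 2nd Tuesday of its month.
June 2000 — 2nd Tuesday is Jun 13 2000.
2nd Tuesday of July 2000: Jul 11 2000.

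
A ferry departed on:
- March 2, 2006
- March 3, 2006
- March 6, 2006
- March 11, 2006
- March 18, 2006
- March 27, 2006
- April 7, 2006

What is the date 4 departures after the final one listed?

The spacing grows by 2 each time: 1, 3, 5, 7, 9, 11 days.
Next gap: 13 days. April 7, 2006 + 13 days = April 20, 2006.
Next gap: 15 days. April 20, 2006 + 15 days = May 5, 2006.
Next gap: 17 days. May 5, 2006 + 17 days = May 22, 2006.
Next gap: 19 days. May 22, 2006 + 19 days = June 10, 2006.

June 10, 2006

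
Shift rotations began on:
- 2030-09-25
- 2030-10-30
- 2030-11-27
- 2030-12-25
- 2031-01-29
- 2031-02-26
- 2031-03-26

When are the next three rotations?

Every date is a Wednesday; gaps 35, 28, 28, 35, 28, 28 days.
Each is the last Wednesday of its month (at least one falls on the 29th or later, ruling out '4th Wednesday').
Last Wednesday of April 2031: 2031-04-30.
May 2031 ends with Wednesday 2031-05-28.
June 2031 ends with Wednesday 2031-06-25.

2031-04-30, 2031-05-28, 2031-06-25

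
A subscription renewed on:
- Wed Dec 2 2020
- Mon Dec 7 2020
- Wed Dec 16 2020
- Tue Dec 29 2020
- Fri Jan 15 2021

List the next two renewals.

The spacing grows by 4 each time: 5, 9, 13, 17 days.
Next gap: 21 days. Fri Jan 15 2021 + 21 days = Fri Feb 5 2021.
Next gap: 25 days. Fri Feb 5 2021 + 25 days = Tue Mar 2 2021.

Fri Feb 5 2021, Tue Mar 2 2021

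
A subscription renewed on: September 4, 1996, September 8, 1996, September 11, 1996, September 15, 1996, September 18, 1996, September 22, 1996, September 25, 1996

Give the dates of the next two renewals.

Every event lands on a Wednesday or Sunday (gaps cycle 4, 3, 4, 3, 4, 3).
So the schedule is: every Wednesday and Sunday.
The following Sunday is September 29, 1996.
The following Wednesday is October 2, 1996.

September 29, 1996; October 2, 1996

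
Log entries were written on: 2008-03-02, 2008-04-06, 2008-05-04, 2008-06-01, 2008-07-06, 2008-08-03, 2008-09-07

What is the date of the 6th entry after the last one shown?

These are Sundays at 28- or 35-day spacing (35, 28, 28, 35, 28, 35).
The pattern: 1st Sunday of the month.
October 2008 — 1st Sunday is 2008-10-05.
November 2008 — 1st Sunday is 2008-11-02.
1st Sunday of December 2008: 2008-12-07.
1st Sunday of January 2009: 2009-01-04.
February 2009 — 1st Sunday is 2009-02-01.
1st Sunday of March 2009: 2009-03-01.

2009-03-01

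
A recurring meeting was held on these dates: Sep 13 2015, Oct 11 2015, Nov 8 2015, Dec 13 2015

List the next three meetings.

All dates are Sundays, 28, 28, 35 days apart.
Specifically, the 2nd Sunday of each month.
2nd Sunday of January 2016: Jan 10 2016.
February 2016 — 2nd Sunday is Feb 14 2016.
March 2016 — 2nd Sunday is Mar 13 2016.

Jan 10 2016, Feb 14 2016, Mar 13 2016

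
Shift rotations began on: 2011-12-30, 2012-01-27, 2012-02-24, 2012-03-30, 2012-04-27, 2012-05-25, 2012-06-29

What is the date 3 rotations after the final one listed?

Every date is a Friday; gaps 28, 28, 35, 28, 28, 35 days.
Each is the last Friday of its month (at least one falls on the 29th or later, ruling out '4th Friday').
July 2012 ends with Friday 2012-07-27.
August 2012 ends with Friday 2012-08-31.
Last Friday of September 2012: 2012-09-28.

2012-09-28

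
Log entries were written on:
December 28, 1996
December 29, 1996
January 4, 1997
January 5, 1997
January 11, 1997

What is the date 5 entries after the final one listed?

Gaps: 1, 6, 1, 6 days — not constant, but cyclic with period 2.
The events fall on every Saturday and Sunday.
The following Sunday is January 12, 1997.
Next Saturday: January 18, 1997.
Next Sunday: January 19, 1997.
The following Saturday is January 25, 1997.
The following Sunday is January 26, 1997.

January 26, 1997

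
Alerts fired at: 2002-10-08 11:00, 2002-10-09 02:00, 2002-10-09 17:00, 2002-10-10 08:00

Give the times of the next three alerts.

The interval is a steady 15 hours (15, 15, 15).
2002-10-10 08:00 + 15 h = 2002-10-10 23:00.
2002-10-10 23:00 + 15 h = 2002-10-11 14:00.
2002-10-11 14:00 + 15 h = 2002-10-12 05:00.

2002-10-10 23:00, 2002-10-11 14:00, 2002-10-12 05:00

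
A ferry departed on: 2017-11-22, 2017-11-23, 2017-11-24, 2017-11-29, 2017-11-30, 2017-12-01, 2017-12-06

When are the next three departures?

The gap pattern 1, 1, 5, 1, 1, 5 repeats every 3 events.
These are the Wednesdays, Thursdays and Fridays of each week.
Next Thursday: 2017-12-07.
Next Friday: 2017-12-08.
Next Wednesday: 2017-12-13.

2017-12-07, 2017-12-08, 2017-12-13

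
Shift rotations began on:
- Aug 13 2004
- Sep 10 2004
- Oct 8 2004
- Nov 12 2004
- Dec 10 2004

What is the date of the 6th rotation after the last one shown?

All dates are Fridays, 28, 28, 35, 28 days apart.
Specifically, the 2nd Friday of each month.
2nd Friday of January 2005: Jan 14 2005.
February 2005 — 2nd Friday is Feb 11 2005.
2nd Friday of March 2005: Mar 11 2005.
2nd Friday of April 2005: Apr 8 2005.
May 2005 — 2nd Friday is May 13 2005.
2nd Friday of June 2005: Jun 10 2005.

Jun 10 2005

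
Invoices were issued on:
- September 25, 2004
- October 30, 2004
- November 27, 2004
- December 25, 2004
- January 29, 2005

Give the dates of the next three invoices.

These are Saturdays with 35, 28, 28, 35-day gaps.
Each is the final Saturday of its month — October 30, 2004 is past the 28th, so '4th Saturday' doesn't fit.
February 2005 ends with Saturday February 26, 2005.
March 2005 ends with Saturday March 26, 2005.
Last Saturday of April 2005: April 30, 2005.

February 26, 2005; March 26, 2005; April 30, 2005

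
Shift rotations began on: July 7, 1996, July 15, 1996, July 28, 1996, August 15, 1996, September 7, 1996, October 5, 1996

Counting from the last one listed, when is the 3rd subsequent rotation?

January 27, 1997

Gaps: 8, 13, 18, 23, 28 days — each gap is 5 larger than the previous one.
Next gap: 33 days. October 5, 1996 + 33 days = November 7, 1996.
Next gap: 38 days. November 7, 1996 + 38 days = December 15, 1996.
Next gap: 43 days. December 15, 1996 + 43 days = January 27, 1997.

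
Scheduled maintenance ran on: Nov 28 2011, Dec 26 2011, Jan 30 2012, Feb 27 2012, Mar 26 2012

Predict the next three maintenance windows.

Every date is a Monday; gaps 28, 35, 28, 28 days.
Each is the last Monday of its month (at least one falls on the 29th or later, ruling out '4th Monday').
April 2012 ends with Monday Apr 30 2012.
Last Monday of May 2012: May 28 2012.
June 2012 ends with Monday Jun 25 2012.

Apr 30 2012, May 28 2012, Jun 25 2012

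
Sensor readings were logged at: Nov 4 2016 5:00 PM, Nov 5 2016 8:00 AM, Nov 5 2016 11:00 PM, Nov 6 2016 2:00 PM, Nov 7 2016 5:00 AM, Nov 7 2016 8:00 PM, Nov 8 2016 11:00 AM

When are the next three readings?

Gaps: 15, 15, 15, 15, 15, 15 hours — each event is 15 hours after the previous one.
Nov 8 2016 11:00 AM + 15 h = Nov 9 2016 2:00 AM.
Nov 9 2016 2:00 AM + 15 h = Nov 9 2016 5:00 PM.
Nov 9 2016 5:00 PM + 15 h = Nov 10 2016 8:00 AM.

Nov 9 2016 2:00 AM, Nov 9 2016 5:00 PM, Nov 10 2016 8:00 AM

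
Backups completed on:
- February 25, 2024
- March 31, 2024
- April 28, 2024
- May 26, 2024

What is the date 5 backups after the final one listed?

October 27, 2024

Every date is a Sunday; gaps 35, 28, 28 days.
Each is the last Sunday of its month (at least one falls on the 29th or later, ruling out '4th Sunday').
June 2024 ends with Sunday June 30, 2024.
Last Sunday of July 2024: July 28, 2024.
August 2024 ends with Sunday August 25, 2024.
Last Sunday of September 2024: September 29, 2024.
October 2024 ends with Sunday October 27, 2024.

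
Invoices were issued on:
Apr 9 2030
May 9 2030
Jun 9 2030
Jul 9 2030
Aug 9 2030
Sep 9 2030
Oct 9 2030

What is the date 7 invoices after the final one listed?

The day-of-month is always 9 (30, 31, 30, 31, 31, 30 days between events).
So this recurs on the 9th of each month.
November 2030: Nov 9 2030.
December 2030: Dec 9 2030.
Next: January 2031 → Jan 9 2031.
February 2031: Feb 9 2031.
Next: March 2031 → Mar 9 2031.
Next: April 2031 → Apr 9 2031.
Next: May 2031 → May 9 2031.

May 9 2031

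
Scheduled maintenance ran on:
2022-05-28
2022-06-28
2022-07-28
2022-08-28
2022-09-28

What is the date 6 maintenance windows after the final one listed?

2023-03-28

The day-of-month is always 28 (31, 30, 31, 31 days between events).
So this recurs on the 28th of each month.
October 2022: 2022-10-28.
Next: November 2022 → 2022-11-28.
Next: December 2022 → 2022-12-28.
Next: January 2023 → 2023-01-28.
February 2023: 2023-02-28.
Next: March 2023 → 2023-03-28.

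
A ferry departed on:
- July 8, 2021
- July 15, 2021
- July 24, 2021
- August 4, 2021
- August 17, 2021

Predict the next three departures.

The spacing grows by 2 each time: 7, 9, 11, 13 days.
Next gap: 15 days. August 17, 2021 + 15 days = September 1, 2021.
Next gap: 17 days. September 1, 2021 + 17 days = September 18, 2021.
Next gap: 19 days. September 18, 2021 + 19 days = October 7, 2021.

September 1, 2021; September 18, 2021; October 7, 2021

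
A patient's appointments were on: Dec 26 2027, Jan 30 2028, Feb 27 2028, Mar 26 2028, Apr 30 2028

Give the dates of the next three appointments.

May 28 2028, Jun 25 2028, Jul 30 2028

Every date is a Sunday; gaps 35, 28, 28, 35 days.
Each is the last Sunday of its month (at least one falls on the 29th or later, ruling out '4th Sunday').
Last Sunday of May 2028: May 28 2028.
June 2028 ends with Sunday Jun 25 2028.
Last Sunday of July 2028: Jul 30 2028.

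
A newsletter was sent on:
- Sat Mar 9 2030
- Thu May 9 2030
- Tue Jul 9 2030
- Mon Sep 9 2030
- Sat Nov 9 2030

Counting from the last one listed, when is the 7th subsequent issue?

Gaps: 61, 61, 62, 61 days — not constant. Every event is on the 9th of the month.
Pattern: the 9th of every 2 months.
Next: January 2031 → Thu Jan 9 2031.
Next: March 2031 → Sun Mar 9 2031.
Next: May 2031 → Fri May 9 2031.
Next: July 2031 → Wed Jul 9 2031.
September 2031: Tue Sep 9 2031.
November 2031: Sun Nov 9 2031.
Next: January 2032 → Fri Jan 9 2032.

Fri Jan 9 2032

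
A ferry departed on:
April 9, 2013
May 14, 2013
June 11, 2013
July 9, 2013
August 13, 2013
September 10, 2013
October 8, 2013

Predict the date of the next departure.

November 12, 2013

Gaps: 35, 28, 28, 35, 28, 28 days — a mix of 28 and 35. Every date is a Tuesday.
Each is the 2nd Tuesday of its month.
2nd Tuesday of November 2013: November 12, 2013.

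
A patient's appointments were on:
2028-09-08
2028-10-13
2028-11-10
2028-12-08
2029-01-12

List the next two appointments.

These are Fridays at 28- or 35-day spacing (35, 28, 28, 35).
The pattern: 2nd Friday of the month.
February 2029 — 2nd Friday is 2029-02-09.
2nd Friday of March 2029: 2029-03-09.

2029-02-09, 2029-03-09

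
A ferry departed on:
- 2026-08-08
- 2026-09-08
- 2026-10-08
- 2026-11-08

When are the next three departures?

The day-of-month is always 8 (31, 30, 31 days between events).
So this recurs on the 8th of each month.
Next: December 2026 → 2026-12-08.
Next: January 2027 → 2027-01-08.
February 2027: 2027-02-08.

2026-12-08, 2027-01-08, 2027-02-08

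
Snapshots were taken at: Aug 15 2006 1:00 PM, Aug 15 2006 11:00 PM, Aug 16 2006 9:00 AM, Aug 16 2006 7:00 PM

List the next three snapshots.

Aug 17 2006 5:00 AM, Aug 17 2006 3:00 PM, Aug 18 2006 1:00 AM

The interval is a steady 10 hours (10, 10, 10).
Aug 16 2006 7:00 PM + 10 h = Aug 17 2006 5:00 AM.
Aug 17 2006 5:00 AM + 10 h = Aug 17 2006 3:00 PM.
Aug 17 2006 3:00 PM + 10 h = Aug 18 2006 1:00 AM.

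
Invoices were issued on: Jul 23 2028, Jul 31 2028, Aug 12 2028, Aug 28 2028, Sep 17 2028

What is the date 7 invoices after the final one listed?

May 27 2029

The spacing grows by 4 each time: 8, 12, 16, 20 days.
Next gap: 24 days. Sep 17 2028 + 24 days = Oct 11 2028.
Next gap: 28 days. Oct 11 2028 + 28 days = Nov 8 2028.
Next gap: 32 days. Nov 8 2028 + 32 days = Dec 10 2028.
Next gap: 36 days. Dec 10 2028 + 36 days = Jan 15 2029.
Next gap: 40 days. Jan 15 2029 + 40 days = Feb 24 2029.
Next gap: 44 days. Feb 24 2029 + 44 days = Apr 9 2029.
Next gap: 48 days. Apr 9 2029 + 48 days = May 27 2029.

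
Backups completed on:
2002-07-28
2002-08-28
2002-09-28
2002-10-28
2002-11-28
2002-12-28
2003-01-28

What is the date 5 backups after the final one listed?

Each date is the 28th; the gaps (31, 31, 30, 31, 30, 31) track the month lengths.
The rule is the 28th of each month.
Next: February 2003 → 2003-02-28.
March 2003: 2003-03-28.
April 2003: 2003-04-28.
May 2003: 2003-05-28.
Next: June 2003 → 2003-06-28.

2003-06-28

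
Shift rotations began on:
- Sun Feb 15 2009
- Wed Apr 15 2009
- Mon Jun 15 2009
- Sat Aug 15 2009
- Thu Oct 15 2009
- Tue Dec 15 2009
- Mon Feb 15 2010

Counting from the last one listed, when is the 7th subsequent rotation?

Fri Apr 15 2011

Gaps: 59, 61, 61, 61, 61, 62 days — not constant. Every event is on the 15th of the month.
Pattern: the 15th of every 2 months.
April 2010: Thu Apr 15 2010.
Next: June 2010 → Tue Jun 15 2010.
Next: August 2010 → Sun Aug 15 2010.
October 2010: Fri Oct 15 2010.
Next: December 2010 → Wed Dec 15 2010.
February 2011: Tue Feb 15 2011.
April 2011: Fri Apr 15 2011.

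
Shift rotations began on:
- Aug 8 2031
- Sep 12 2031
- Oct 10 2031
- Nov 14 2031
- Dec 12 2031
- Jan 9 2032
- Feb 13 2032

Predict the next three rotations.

All dates are Fridays, 35, 28, 35, 28, 28, 35 days apart.
Specifically, the 2nd Friday of each month.
2nd Friday of March 2032: Mar 12 2032.
April 2032 — 2nd Friday is Apr 9 2032.
May 2032 — 2nd Friday is May 14 2032.

Mar 12 2032, Apr 9 2032, May 14 2032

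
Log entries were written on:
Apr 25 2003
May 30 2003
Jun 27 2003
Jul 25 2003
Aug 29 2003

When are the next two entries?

Sep 26 2003, Oct 31 2003

These are Fridays with 35, 28, 28, 35-day gaps.
Each is the final Friday of its month — May 30 2003 is past the 28th, so '4th Friday' doesn't fit.
Last Friday of September 2003: Sep 26 2003.
Last Friday of October 2003: Oct 31 2003.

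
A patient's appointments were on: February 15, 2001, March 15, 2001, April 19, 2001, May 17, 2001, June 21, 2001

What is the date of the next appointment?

July 19, 2001

All dates are Thursdays, 28, 35, 28, 35 days apart.
Specifically, the 3rd Thursday of each month.
3rd Thursday of July 2001: July 19, 2001.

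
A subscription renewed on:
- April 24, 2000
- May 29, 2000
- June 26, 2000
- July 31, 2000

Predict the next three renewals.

Every date is a Monday; gaps 35, 28, 35 days.
Each is the last Monday of its month (at least one falls on the 29th or later, ruling out '4th Monday').
August 2000 ends with Monday August 28, 2000.
Last Monday of September 2000: September 25, 2000.
Last Monday of October 2000: October 30, 2000.

August 28, 2000; September 25, 2000; October 30, 2000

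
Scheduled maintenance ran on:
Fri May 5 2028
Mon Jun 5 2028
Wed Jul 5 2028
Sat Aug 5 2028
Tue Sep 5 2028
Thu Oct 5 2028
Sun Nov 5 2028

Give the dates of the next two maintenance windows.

Tue Dec 5 2028, Fri Jan 5 2029

Gaps: 31, 30, 31, 31, 30, 31 days — not constant. Every event is on the 5th of the month.
Pattern: the 5th of each month.
December 2028: Tue Dec 5 2028.
Next: January 2029 → Fri Jan 5 2029.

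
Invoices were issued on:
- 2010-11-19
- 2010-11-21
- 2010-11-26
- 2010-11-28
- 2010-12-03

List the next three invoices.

Gaps: 2, 5, 2, 5 days — not constant, but cyclic with period 2.
The events fall on every Friday and Sunday.
The following Sunday is 2010-12-05.
The following Friday is 2010-12-10.
Next Sunday: 2010-12-12.

2010-12-05, 2010-12-10, 2010-12-12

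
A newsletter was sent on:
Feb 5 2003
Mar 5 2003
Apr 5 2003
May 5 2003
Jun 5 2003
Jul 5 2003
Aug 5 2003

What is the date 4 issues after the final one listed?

Dec 5 2003

Each date is the 5th; the gaps (28, 31, 30, 31, 30, 31) track the month lengths.
The rule is the 5th of each month.
September 2003: Sep 5 2003.
October 2003: Oct 5 2003.
November 2003: Nov 5 2003.
Next: December 2003 → Dec 5 2003.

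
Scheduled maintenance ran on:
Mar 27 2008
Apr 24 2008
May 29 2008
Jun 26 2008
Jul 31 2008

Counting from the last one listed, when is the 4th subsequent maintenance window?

Nov 27 2008

All Thursdays; the gaps (28, 35, 28, 35) vary with month length.
This is the last Thursday of each month.
Last Thursday of August 2008: Aug 28 2008.
Last Thursday of September 2008: Sep 25 2008.
Last Thursday of October 2008: Oct 30 2008.
Last Thursday of November 2008: Nov 27 2008.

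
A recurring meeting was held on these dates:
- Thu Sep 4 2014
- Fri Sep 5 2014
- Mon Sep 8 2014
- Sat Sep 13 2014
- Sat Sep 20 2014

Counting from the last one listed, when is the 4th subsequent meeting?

Fri Nov 7 2014

Gaps: 1, 3, 5, 7 days — each gap is 2 larger than the previous one.
Next gap: 9 days. Sat Sep 20 2014 + 9 days = Mon Sep 29 2014.
Next gap: 11 days. Mon Sep 29 2014 + 11 days = Fri Oct 10 2014.
Next gap: 13 days. Fri Oct 10 2014 + 13 days = Thu Oct 23 2014.
Next gap: 15 days. Thu Oct 23 2014 + 15 days = Fri Nov 7 2014.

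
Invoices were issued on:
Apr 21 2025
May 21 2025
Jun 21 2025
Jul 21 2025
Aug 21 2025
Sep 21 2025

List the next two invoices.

Oct 21 2025, Nov 21 2025

Gaps: 30, 31, 30, 31, 31 days — not constant. Every event is on the 21st of the month.
Pattern: the 21st of each month.
October 2025: Oct 21 2025.
November 2025: Nov 21 2025.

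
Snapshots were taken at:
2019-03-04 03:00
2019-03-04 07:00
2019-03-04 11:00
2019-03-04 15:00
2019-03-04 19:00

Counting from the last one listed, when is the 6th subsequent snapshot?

2019-03-05 19:00

Gaps: 4, 4, 4, 4 hours — each event is 4 hours after the previous one.
2019-03-04 19:00 + 4 h = 2019-03-04 23:00.
2019-03-04 23:00 + 4 h = 2019-03-05 03:00.
2019-03-05 03:00 + 4 h = 2019-03-05 07:00.
2019-03-05 07:00 + 4 h = 2019-03-05 11:00.
2019-03-05 11:00 + 4 h = 2019-03-05 15:00.
2019-03-05 15:00 + 4 h = 2019-03-05 19:00.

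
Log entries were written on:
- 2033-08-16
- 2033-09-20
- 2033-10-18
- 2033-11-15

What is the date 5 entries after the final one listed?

These are Tuesdays at 28- or 35-day spacing (35, 28, 28).
The pattern: 3rd Tuesday of the month.
December 2033 — 3rd Tuesday is 2033-12-20.
January 2034 — 3rd Tuesday is 2034-01-17.
February 2034 — 3rd Tuesday is 2034-02-21.
3rd Tuesday of March 2034: 2034-03-21.
April 2034 — 3rd Tuesday is 2034-04-18.

2034-04-18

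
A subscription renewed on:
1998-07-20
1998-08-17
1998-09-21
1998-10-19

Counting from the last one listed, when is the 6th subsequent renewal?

1999-04-19

These are Mondays at 28- or 35-day spacing (28, 35, 28).
The pattern: 3rd Monday of the month.
November 1998 — 3rd Monday is 1998-11-16.
December 1998 — 3rd Monday is 1998-12-21.
3rd Monday of January 1999: 1999-01-18.
February 1999 — 3rd Monday is 1999-02-15.
3rd Monday of March 1999: 1999-03-15.
3rd Monday of April 1999: 1999-04-19.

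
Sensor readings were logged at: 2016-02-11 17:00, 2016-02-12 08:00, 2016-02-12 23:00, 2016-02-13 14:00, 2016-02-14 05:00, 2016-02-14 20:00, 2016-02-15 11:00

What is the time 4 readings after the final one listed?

Spacing: 15, 15, 15, 15, 15, 15 h — constant 15 h.
2016-02-15 11:00 + 15 h = 2016-02-16 02:00.
2016-02-16 02:00 + 15 h = 2016-02-16 17:00.
2016-02-16 17:00 + 15 h = 2016-02-17 08:00.
2016-02-17 08:00 + 15 h = 2016-02-17 23:00.

2016-02-17 23:00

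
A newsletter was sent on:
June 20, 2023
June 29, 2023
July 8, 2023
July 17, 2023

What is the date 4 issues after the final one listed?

Gaps between consecutive events: 9, 9, 9 days — a constant 9-day interval.
July 17, 2023 + 9 days = July 26, 2023.
July 26, 2023 + 9 days = August 4, 2023.
August 4, 2023 + 9 days = August 13, 2023.
August 13, 2023 + 9 days = August 22, 2023.

August 22, 2023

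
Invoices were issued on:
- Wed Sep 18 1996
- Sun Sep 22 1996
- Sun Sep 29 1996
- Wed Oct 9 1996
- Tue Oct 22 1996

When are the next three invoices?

Thu Nov 7 1996, Tue Nov 26 1996, Wed Dec 18 1996

Intervals are 4, 7, 10, 13 days — an arithmetic progression with common difference 3.
Next gap: 16 days. Tue Oct 22 1996 + 16 days = Thu Nov 7 1996.
Next gap: 19 days. Thu Nov 7 1996 + 19 days = Tue Nov 26 1996.
Next gap: 22 days. Tue Nov 26 1996 + 22 days = Wed Dec 18 1996.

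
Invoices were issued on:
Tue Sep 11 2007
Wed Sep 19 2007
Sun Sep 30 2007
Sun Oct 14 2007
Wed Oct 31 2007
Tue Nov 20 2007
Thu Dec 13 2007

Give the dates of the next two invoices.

Intervals are 8, 11, 14, 17, 20, 23 days — an arithmetic progression with common difference 3.
Next gap: 26 days. Thu Dec 13 2007 + 26 days = Tue Jan 8 2008.
Next gap: 29 days. Tue Jan 8 2008 + 29 days = Wed Feb 6 2008.

Tue Jan 8 2008, Wed Feb 6 2008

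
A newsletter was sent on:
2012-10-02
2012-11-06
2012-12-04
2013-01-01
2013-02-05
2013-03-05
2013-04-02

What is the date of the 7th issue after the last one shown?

2013-11-05

Gaps: 35, 28, 28, 35, 28, 28 days — a mix of 28 and 35. Every date is a Tuesday.
Each is the 1st Tuesday of its month.
May 2013 — 1st Tuesday is 2013-05-07.
1st Tuesday of June 2013: 2013-06-04.
1st Tuesday of July 2013: 2013-07-02.
August 2013 — 1st Tuesday is 2013-08-06.
1st Tuesday of September 2013: 2013-09-03.
October 2013 — 1st Tuesday is 2013-10-01.
1st Tuesday of November 2013: 2013-11-05.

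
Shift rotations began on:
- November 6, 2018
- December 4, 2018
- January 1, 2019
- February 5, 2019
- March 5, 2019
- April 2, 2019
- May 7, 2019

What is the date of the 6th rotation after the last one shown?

November 5, 2019

All dates are Tuesdays, 28, 28, 35, 28, 28, 35 days apart.
Specifically, the 1st Tuesday of each month.
June 2019 — 1st Tuesday is June 4, 2019.
1st Tuesday of July 2019: July 2, 2019.
1st Tuesday of August 2019: August 6, 2019.
September 2019 — 1st Tuesday is September 3, 2019.
October 2019 — 1st Tuesday is October 1, 2019.
November 2019 — 1st Tuesday is November 5, 2019.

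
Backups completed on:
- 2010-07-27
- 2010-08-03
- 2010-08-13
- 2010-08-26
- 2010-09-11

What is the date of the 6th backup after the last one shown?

Intervals are 7, 10, 13, 16 days — an arithmetic progression with common difference 3.
Next gap: 19 days. 2010-09-11 + 19 days = 2010-09-30.
Next gap: 22 days. 2010-09-30 + 22 days = 2010-10-22.
Next gap: 25 days. 2010-10-22 + 25 days = 2010-11-16.
Next gap: 28 days. 2010-11-16 + 28 days = 2010-12-14.
Next gap: 31 days. 2010-12-14 + 31 days = 2011-01-14.
Next gap: 34 days. 2011-01-14 + 34 days = 2011-02-17.

2011-02-17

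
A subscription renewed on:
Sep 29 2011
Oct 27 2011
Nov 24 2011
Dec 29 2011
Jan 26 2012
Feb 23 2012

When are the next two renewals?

All Thursdays; the gaps (28, 28, 35, 28, 28) vary with month length.
This is the last Thursday of each month.
Last Thursday of March 2012: Mar 29 2012.
April 2012 ends with Thursday Apr 26 2012.

Mar 29 2012, Apr 26 2012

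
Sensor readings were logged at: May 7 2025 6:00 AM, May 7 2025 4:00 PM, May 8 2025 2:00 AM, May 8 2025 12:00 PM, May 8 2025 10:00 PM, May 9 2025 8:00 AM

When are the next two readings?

May 9 2025 6:00 PM, May 10 2025 4:00 AM

Spacing: 10, 10, 10, 10, 10 h — constant 10 h.
May 9 2025 8:00 AM + 10 h = May 9 2025 6:00 PM.
May 9 2025 6:00 PM + 10 h = May 10 2025 4:00 AM.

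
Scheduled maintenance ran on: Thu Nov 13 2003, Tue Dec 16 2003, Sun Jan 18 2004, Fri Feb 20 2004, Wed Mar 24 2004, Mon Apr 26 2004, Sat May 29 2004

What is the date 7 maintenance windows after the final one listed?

Sat Jan 15 2005

Gaps between consecutive events: 33, 33, 33, 33, 33, 33 days — a constant 33-day interval.
Sat May 29 2004 + 33 days = Thu Jul 1 2004.
Thu Jul 1 2004 + 33 days = Tue Aug 3 2004.
Tue Aug 3 2004 + 33 days = Sun Sep 5 2004.
Sun Sep 5 2004 + 33 days = Fri Oct 8 2004.
Fri Oct 8 2004 + 33 days = Wed Nov 10 2004.
Wed Nov 10 2004 + 33 days = Mon Dec 13 2004.
Mon Dec 13 2004 + 33 days = Sat Jan 15 2005.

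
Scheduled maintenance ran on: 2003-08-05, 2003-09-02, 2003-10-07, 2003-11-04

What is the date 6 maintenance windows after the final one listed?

All dates are Tuesdays, 28, 35, 28 days apart.
Specifically, the 1st Tuesday of each month.
1st Tuesday of December 2003: 2003-12-02.
1st Tuesday of January 2004: 2004-01-06.
February 2004 — 1st Tuesday is 2004-02-03.
1st Tuesday of March 2004: 2004-03-02.
April 2004 — 1st Tuesday is 2004-04-06.
1st Tuesday of May 2004: 2004-05-04.

2004-05-04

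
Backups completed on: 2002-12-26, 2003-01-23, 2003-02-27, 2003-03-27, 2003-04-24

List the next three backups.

2003-05-22, 2003-06-26, 2003-07-24

All dates are Thursdays, 28, 35, 28, 28 days apart.
Specifically, the 4th Thursday of each month.
May 2003 — 4th Thursday is 2003-05-22.
4th Thursday of June 2003: 2003-06-26.
4th Thursday of July 2003: 2003-07-24.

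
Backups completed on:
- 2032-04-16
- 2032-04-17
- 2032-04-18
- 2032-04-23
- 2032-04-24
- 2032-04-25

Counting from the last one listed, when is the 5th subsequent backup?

2032-05-08

Gaps: 1, 1, 5, 1, 1 days — not constant, but cyclic with period 3.
The events fall on every Friday, Saturday and Sunday.
Next Friday: 2032-04-30.
The following Saturday is 2032-05-01.
Next Sunday: 2032-05-02.
The following Friday is 2032-05-07.
Next Saturday: 2032-05-08.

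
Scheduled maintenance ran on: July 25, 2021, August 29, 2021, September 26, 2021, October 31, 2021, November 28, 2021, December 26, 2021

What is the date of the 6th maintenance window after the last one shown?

All Sundays; the gaps (35, 28, 35, 28, 28) vary with month length.
This is the last Sunday of each month.
January 2022 ends with Sunday January 30, 2022.
Last Sunday of February 2022: February 27, 2022.
March 2022 ends with Sunday March 27, 2022.
Last Sunday of April 2022: April 24, 2022.
May 2022 ends with Sunday May 29, 2022.
June 2022 ends with Sunday June 26, 2022.

June 26, 2022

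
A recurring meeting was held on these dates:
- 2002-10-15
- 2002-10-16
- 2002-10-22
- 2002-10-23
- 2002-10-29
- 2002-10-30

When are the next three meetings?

2002-11-05, 2002-11-06, 2002-11-12

Gaps: 1, 6, 1, 6, 1 days — not constant, but cyclic with period 2.
The events fall on every Tuesday and Wednesday.
Next Tuesday: 2002-11-05.
Next Wednesday: 2002-11-06.
The following Tuesday is 2002-11-12.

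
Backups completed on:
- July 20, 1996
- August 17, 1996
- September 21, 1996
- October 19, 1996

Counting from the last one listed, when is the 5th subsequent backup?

Gaps: 28, 35, 28 days — a mix of 28 and 35. Every date is a Saturday.
Each is the 3rd Saturday of its month.
3rd Saturday of November 1996: November 16, 1996.
December 1996 — 3rd Saturday is December 21, 1996.
January 1997 — 3rd Saturday is January 18, 1997.
3rd Saturday of February 1997: February 15, 1997.
3rd Saturday of March 1997: March 15, 1997.

March 15, 1997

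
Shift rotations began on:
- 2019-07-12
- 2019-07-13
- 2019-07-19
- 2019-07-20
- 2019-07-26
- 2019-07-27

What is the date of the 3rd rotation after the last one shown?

Gaps: 1, 6, 1, 6, 1 days — not constant, but cyclic with period 2.
The events fall on every Friday and Saturday.
The following Friday is 2019-08-02.
The following Saturday is 2019-08-03.
Next Friday: 2019-08-09.

2019-08-09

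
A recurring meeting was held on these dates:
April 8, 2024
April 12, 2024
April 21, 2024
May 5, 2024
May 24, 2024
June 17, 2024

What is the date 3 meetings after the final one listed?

September 27, 2024

Intervals are 4, 9, 14, 19, 24 days — an arithmetic progression with common difference 5.
Next gap: 29 days. June 17, 2024 + 29 days = July 16, 2024.
Next gap: 34 days. July 16, 2024 + 34 days = August 19, 2024.
Next gap: 39 days. August 19, 2024 + 39 days = September 27, 2024.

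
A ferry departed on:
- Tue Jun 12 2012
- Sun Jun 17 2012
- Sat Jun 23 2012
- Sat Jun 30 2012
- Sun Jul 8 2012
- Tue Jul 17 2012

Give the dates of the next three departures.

Gaps: 5, 6, 7, 8, 9 days — each gap is 1 larger than the previous one.
Next gap: 10 days. Tue Jul 17 2012 + 10 days = Fri Jul 27 2012.
Next gap: 11 days. Fri Jul 27 2012 + 11 days = Tue Aug 7 2012.
Next gap: 12 days. Tue Aug 7 2012 + 12 days = Sun Aug 19 2012.

Fri Jul 27 2012, Tue Aug 7 2012, Sun Aug 19 2012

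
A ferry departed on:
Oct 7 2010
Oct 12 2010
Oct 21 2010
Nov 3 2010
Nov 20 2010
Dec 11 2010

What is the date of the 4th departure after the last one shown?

Apr 14 2011

The spacing grows by 4 each time: 5, 9, 13, 17, 21 days.
Next gap: 25 days. Dec 11 2010 + 25 days = Jan 5 2011.
Next gap: 29 days. Jan 5 2011 + 29 days = Feb 3 2011.
Next gap: 33 days. Feb 3 2011 + 33 days = Mar 8 2011.
Next gap: 37 days. Mar 8 2011 + 37 days = Apr 14 2011.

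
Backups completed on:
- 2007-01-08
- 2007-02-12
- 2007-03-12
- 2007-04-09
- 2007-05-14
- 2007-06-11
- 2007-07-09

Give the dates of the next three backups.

2007-08-13, 2007-09-10, 2007-10-08

Gaps: 35, 28, 28, 35, 28, 28 days — a mix of 28 and 35. Every date is a Monday.
Each is the 2nd Monday of its month.
2nd Monday of August 2007: 2007-08-13.
September 2007 — 2nd Monday is 2007-09-10.
2nd Monday of October 2007: 2007-10-08.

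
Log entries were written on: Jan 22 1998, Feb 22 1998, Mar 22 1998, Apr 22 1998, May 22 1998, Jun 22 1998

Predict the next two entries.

The day-of-month is always 22 (31, 28, 31, 30, 31 days between events).
So this recurs on the 22nd of each month.
Next: July 1998 → Jul 22 1998.
Next: August 1998 → Aug 22 1998.

Jul 22 1998, Aug 22 1998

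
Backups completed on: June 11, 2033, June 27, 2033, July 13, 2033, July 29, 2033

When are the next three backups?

Every event comes 16 days after the last (16, 16, 16).
July 29, 2033 + 16 days = August 14, 2033.
August 14, 2033 + 16 days = August 30, 2033.
August 30, 2033 + 16 days = September 15, 2033.

August 14, 2033; August 30, 2033; September 15, 2033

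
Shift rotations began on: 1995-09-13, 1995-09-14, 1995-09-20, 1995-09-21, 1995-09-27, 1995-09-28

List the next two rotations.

1995-10-04, 1995-10-05

The gap pattern 1, 6, 1, 6, 1 repeats every 2 events.
These are the Wednesdays and Thursdays of each week.
The following Wednesday is 1995-10-04.
Next Thursday: 1995-10-05.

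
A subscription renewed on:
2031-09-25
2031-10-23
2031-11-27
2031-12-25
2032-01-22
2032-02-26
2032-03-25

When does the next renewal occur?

These are Thursdays at 28- or 35-day spacing (28, 35, 28, 28, 35, 28).
The pattern: 4th Thursday of the month.
April 2032 — 4th Thursday is 2032-04-22.

2032-04-22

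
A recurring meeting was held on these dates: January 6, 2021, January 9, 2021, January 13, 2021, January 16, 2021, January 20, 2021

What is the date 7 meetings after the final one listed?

February 13, 2021

The gap pattern 3, 4, 3, 4 repeats every 2 events.
These are the Wednesdays and Saturdays of each week.
The following Saturday is January 23, 2021.
Next Wednesday: January 27, 2021.
The following Saturday is January 30, 2021.
The following Wednesday is February 3, 2021.
The following Saturday is February 6, 2021.
Next Wednesday: February 10, 2021.
Next Saturday: February 13, 2021.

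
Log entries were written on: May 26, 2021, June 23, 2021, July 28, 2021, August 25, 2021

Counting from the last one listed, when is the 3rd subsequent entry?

November 24, 2021

Gaps: 28, 35, 28 days — a mix of 28 and 35. Every date is a Wednesday.
Each is the 4th Wednesday of its month.
September 2021 — 4th Wednesday is September 22, 2021.
October 2021 — 4th Wednesday is October 27, 2021.
November 2021 — 4th Wednesday is November 24, 2021.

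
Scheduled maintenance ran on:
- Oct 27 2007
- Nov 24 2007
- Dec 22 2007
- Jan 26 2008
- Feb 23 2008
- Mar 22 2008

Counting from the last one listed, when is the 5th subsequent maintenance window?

All dates are Saturdays, 28, 28, 35, 28, 28 days apart.
Specifically, the 4th Saturday of each month.
April 2008 — 4th Saturday is Apr 26 2008.
4th Saturday of May 2008: May 24 2008.
4th Saturday of June 2008: Jun 28 2008.
4th Saturday of July 2008: Jul 26 2008.
4th Saturday of August 2008: Aug 23 2008.

Aug 23 2008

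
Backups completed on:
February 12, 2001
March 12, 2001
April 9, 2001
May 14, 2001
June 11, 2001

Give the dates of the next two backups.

These are Mondays at 28- or 35-day spacing (28, 28, 35, 28).
The pattern: 2nd Monday of the month.
July 2001 — 2nd Monday is July 9, 2001.
2nd Monday of August 2001: August 13, 2001.

July 9, 2001; August 13, 2001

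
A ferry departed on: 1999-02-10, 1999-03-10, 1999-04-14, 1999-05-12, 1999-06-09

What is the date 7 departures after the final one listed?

2000-01-12

Gaps: 28, 35, 28, 28 days — a mix of 28 and 35. Every date is a Wednesday.
Each is the 2nd Wednesday of its month.
July 1999 — 2nd Wednesday is 1999-07-14.
2nd Wednesday of August 1999: 1999-08-11.
September 1999 — 2nd Wednesday is 1999-09-08.
2nd Wednesday of October 1999: 1999-10-13.
November 1999 — 2nd Wednesday is 1999-11-10.
2nd Wednesday of December 1999: 1999-12-08.
2nd Wednesday of January 2000: 2000-01-12.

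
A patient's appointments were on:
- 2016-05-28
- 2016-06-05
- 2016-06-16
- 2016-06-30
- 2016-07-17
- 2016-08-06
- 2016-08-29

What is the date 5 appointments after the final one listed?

Intervals are 8, 11, 14, 17, 20, 23 days — an arithmetic progression with common difference 3.
Next gap: 26 days. 2016-08-29 + 26 days = 2016-09-24.
Next gap: 29 days. 2016-09-24 + 29 days = 2016-10-23.
Next gap: 32 days. 2016-10-23 + 32 days = 2016-11-24.
Next gap: 35 days. 2016-11-24 + 35 days = 2016-12-29.
Next gap: 38 days. 2016-12-29 + 38 days = 2017-02-05.

2017-02-05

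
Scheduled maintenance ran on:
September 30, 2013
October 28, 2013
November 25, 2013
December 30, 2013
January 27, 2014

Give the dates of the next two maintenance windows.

February 24, 2014; March 31, 2014

All Mondays; the gaps (28, 28, 35, 28) vary with month length.
This is the last Monday of each month.
February 2014 ends with Monday February 24, 2014.
Last Monday of March 2014: March 31, 2014.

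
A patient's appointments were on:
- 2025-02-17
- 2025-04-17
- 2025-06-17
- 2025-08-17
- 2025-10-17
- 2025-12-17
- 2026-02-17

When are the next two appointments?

2026-04-17, 2026-06-17

Gaps: 59, 61, 61, 61, 61, 62 days — not constant. Every event is on the 17th of the month.
Pattern: the 17th of every 2 months.
April 2026: 2026-04-17.
June 2026: 2026-06-17.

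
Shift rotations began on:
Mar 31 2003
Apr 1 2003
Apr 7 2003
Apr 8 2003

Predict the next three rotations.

Apr 14 2003, Apr 15 2003, Apr 21 2003

Gaps: 1, 6, 1 days — not constant, but cyclic with period 2.
The events fall on every Monday and Tuesday.
The following Monday is Apr 14 2003.
The following Tuesday is Apr 15 2003.
Next Monday: Apr 21 2003.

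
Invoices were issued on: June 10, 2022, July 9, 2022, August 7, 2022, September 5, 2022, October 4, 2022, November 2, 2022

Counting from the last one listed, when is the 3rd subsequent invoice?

Every event comes 29 days after the last (29, 29, 29, 29, 29).
November 2, 2022 + 29 days = December 1, 2022.
December 1, 2022 + 29 days = December 30, 2022.
December 30, 2022 + 29 days = January 28, 2023.

January 28, 2023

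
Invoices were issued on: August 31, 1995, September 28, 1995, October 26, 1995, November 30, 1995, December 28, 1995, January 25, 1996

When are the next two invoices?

February 29, 1996; March 28, 1996

All Thursdays; the gaps (28, 28, 35, 28, 28) vary with month length.
This is the last Thursday of each month.
Last Thursday of February 1996: February 29, 1996.
March 1996 ends with Thursday March 28, 1996.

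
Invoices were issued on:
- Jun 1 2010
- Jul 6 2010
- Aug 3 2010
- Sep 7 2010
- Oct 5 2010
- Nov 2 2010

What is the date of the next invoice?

These are Tuesdays at 28- or 35-day spacing (35, 28, 35, 28, 28).
The pattern: 1st Tuesday of the month.
1st Tuesday of December 2010: Dec 7 2010.

Dec 7 2010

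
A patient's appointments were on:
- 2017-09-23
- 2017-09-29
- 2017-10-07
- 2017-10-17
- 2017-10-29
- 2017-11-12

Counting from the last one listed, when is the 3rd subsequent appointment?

2018-01-05

Gaps: 6, 8, 10, 12, 14 days — each gap is 2 larger than the previous one.
Next gap: 16 days. 2017-11-12 + 16 days = 2017-11-28.
Next gap: 18 days. 2017-11-28 + 18 days = 2017-12-16.
Next gap: 20 days. 2017-12-16 + 20 days = 2018-01-05.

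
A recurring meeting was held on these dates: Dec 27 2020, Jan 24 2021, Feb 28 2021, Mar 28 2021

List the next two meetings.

Apr 25 2021, May 23 2021

These are Sundays at 28- or 35-day spacing (28, 35, 28).
The pattern: 4th Sunday of the month.
April 2021 — 4th Sunday is Apr 25 2021.
May 2021 — 4th Sunday is May 23 2021.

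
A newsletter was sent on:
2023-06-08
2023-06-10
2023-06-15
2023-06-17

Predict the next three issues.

2023-06-22, 2023-06-24, 2023-06-29

The gap pattern 2, 5, 2 repeats every 2 events.
These are the Thursdays and Saturdays of each week.
The following Thursday is 2023-06-22.
Next Saturday: 2023-06-24.
The following Thursday is 2023-06-29.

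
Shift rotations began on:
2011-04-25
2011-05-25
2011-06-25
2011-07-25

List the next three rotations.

Gaps: 30, 31, 30 days — not constant. Every event is on the 25th of the month.
Pattern: the 25th of each month.
Next: August 2011 → 2011-08-25.
Next: September 2011 → 2011-09-25.
Next: October 2011 → 2011-10-25.

2011-08-25, 2011-09-25, 2011-10-25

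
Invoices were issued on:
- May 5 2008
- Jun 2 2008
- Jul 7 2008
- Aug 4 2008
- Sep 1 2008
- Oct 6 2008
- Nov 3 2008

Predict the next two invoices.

Gaps: 28, 35, 28, 28, 35, 28 days — a mix of 28 and 35. Every date is a Monday.
Each is the 1st Monday of its month.
1st Monday of December 2008: Dec 1 2008.
January 2009 — 1st Monday is Jan 5 2009.

Dec 1 2008, Jan 5 2009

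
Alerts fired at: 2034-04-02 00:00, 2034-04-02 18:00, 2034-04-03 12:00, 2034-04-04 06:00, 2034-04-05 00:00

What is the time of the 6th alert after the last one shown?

2034-04-09 12:00

The interval is a steady 18 hours (18, 18, 18, 18).
2034-04-05 00:00 + 18 h = 2034-04-05 18:00.
2034-04-05 18:00 + 18 h = 2034-04-06 12:00.
2034-04-06 12:00 + 18 h = 2034-04-07 06:00.
2034-04-07 06:00 + 18 h = 2034-04-08 00:00.
2034-04-08 00:00 + 18 h = 2034-04-08 18:00.
2034-04-08 18:00 + 18 h = 2034-04-09 12:00.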